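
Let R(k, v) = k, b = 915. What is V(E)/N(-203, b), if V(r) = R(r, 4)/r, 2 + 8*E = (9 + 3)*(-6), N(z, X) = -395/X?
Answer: -183/79 ≈ -2.3165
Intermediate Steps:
E = -37/4 (E = -1/4 + ((9 + 3)*(-6))/8 = -1/4 + (12*(-6))/8 = -1/4 + (1/8)*(-72) = -1/4 - 9 = -37/4 ≈ -9.2500)
V(r) = 1 (V(r) = r/r = 1)
V(E)/N(-203, b) = 1/(-395/915) = 1/(-395*1/915) = 1/(-79/183) = 1*(-183/79) = -183/79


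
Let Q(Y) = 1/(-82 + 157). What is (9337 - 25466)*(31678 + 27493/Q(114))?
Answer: -33768529237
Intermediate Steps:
Q(Y) = 1/75
(9337 - 25466)*(31678 + 27493/Q(114)) = (9337 - 25466)*(31678 + 27493/(1/75)) = -16129*(31678 + 27493*75) = -16129*(31678 + 2061975) = -16129*2093653 = -33768529237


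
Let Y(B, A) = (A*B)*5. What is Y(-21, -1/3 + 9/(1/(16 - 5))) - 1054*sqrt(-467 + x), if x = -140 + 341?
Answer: -10360 - 1054*I*sqrt(266) ≈ -10360.0 - 17190.0*I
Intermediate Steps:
x = 201
Y(B, A) = 5*A*B
Y(-21, -1/3 + 9/(1/(16 - 5))) - 1054*sqrt(-467 + x) = 5*(-1/3 + 9/(1/(16 - 5)))*(-21) - 1054*sqrt(-467 + 201) = 5*(-1*1/3 + 9/(1/11))*(-21) - 1054*I*sqrt(266) = 5*(-1/3 + 9/(1/11))*(-21) - 1054*I*sqrt(266) = 5*(-1/3 + 9*11)*(-21) - 1054*I*sqrt(266) = 5*(-1/3 + 99)*(-21) - 1054*I*sqrt(266) = 5*(296/3)*(-21) - 1054*I*sqrt(266) = -10360 - 1054*I*sqrt(266)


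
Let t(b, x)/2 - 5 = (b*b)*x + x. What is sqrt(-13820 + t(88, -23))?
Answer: 12*I*sqrt(2570) ≈ 608.34*I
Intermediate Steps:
t(b, x) = 10 + 2*x + 2*x*b**2 (t(b, x) = 10 + 2*((b*b)*x + x) = 10 + 2*(b**2*x + x) = 10 + 2*(x*b**2 + x) = 10 + 2*(x + x*b**2) = 10 + (2*x + 2*x*b**2) = 10 + 2*x + 2*x*b**2)
sqrt(-13820 + t(88, -23)) = sqrt(-13820 + (10 + 2*(-23) + 2*(-23)*88**2)) = sqrt(-13820 + (10 - 46 + 2*(-23)*7744)) = sqrt(-13820 + (10 - 46 - 356224)) = sqrt(-13820 - 356260) = sqrt(-370080) = 12*I*sqrt(2570)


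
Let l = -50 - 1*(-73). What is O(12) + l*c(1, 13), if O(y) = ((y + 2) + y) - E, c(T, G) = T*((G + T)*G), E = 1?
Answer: 4211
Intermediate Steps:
c(T, G) = G*T*(G + T) (c(T, G) = T*(G*(G + T)) = G*T*(G + T))
O(y) = 1 + 2*y (O(y) = ((y + 2) + y) - 1*1 = ((2 + y) + y) - 1 = (2 + 2*y) - 1 = 1 + 2*y)
l = 23 (l = -50 + 73 = 23)
O(12) + l*c(1, 13) = (1 + 2*12) + 23*(13*1*(13 + 1)) = (1 + 24) + 23*(13*1*14) = 25 + 23*182 = 25 + 4186 = 4211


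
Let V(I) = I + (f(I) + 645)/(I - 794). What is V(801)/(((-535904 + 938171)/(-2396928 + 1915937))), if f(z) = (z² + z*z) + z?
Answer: -29552430605/134089 ≈ -2.2039e+5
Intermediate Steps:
f(z) = z + 2*z² (f(z) = (z² + z²) + z = 2*z² + z = z + 2*z²)
V(I) = I + (645 + I*(1 + 2*I))/(-794 + I) (V(I) = I + (I*(1 + 2*I) + 645)/(I - 794) = I + (645 + I*(1 + 2*I))/(-794 + I))
V(801)/(((-535904 + 938171)/(-2396928 + 1915937))) = ((645 - 793*801 + 3*801²)/(-794 + 801))/(((-535904 + 938171)/(-2396928 + 1915937))) = ((645 - 635193 + 3*641601)/7)/((402267/(-480991))) = ((645 - 635193 + 1924803)/7)/((402267*(-1/480991))) = ((⅐)*1290255)/(-402267/480991) = (1290255/7)*(-480991/402267) = -29552430605/134089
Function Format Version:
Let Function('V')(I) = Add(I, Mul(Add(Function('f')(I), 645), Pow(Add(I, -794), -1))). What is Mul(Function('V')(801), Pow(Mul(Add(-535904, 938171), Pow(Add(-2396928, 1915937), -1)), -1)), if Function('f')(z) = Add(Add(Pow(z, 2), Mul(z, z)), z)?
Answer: Rational(-29552430605, 134089) ≈ -2.2039e+5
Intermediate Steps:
Function('f')(z) = Add(z, Mul(2, Pow(z, 2))) (Function('f')(z) = Add(Add(Pow(z, 2), Pow(z, 2)), z) = Add(Mul(2, Pow(z, 2)), z) = Add(z, Mul(2, Pow(z, 2))))
Function('V')(I) = Add(I, Mul(Pow(Add(-794, I), -1), Add(645, Mul(I, Add(1, Mul(2, I)))))) (Function('V')(I) = Add(I, Mul(Add(Mul(I, Add(1, Mul(2, I))), 645), Pow(Add(I, -794), -1))) = Add(I, Mul(Add(645, Mul(I, Add(1, Mul(2, I)))), Pow(Add(-794, I), -1))) = Add(I, Mul(Pow(Add(-794, I), -1), Add(645, Mul(I, Add(1, Mul(2, I)))))))
Mul(Function('V')(801), Pow(Mul(Add(-535904, 938171), Pow(Add(-2396928, 1915937), -1)), -1)) = Mul(Mul(Pow(Add(-794, 801), -1), Add(645, Mul(-793, 801), Mul(3, Pow(801, 2)))), Pow(Mul(Add(-535904, 938171), Pow(Add(-2396928, 1915937), -1)), -1)) = Mul(Mul(Pow(7, -1), Add(645, -635193, Mul(3, 641601))), Pow(Mul(402267, Pow(-480991, -1)), -1)) = Mul(Mul(Rational(1, 7), Add(645, -635193, 1924803)), Pow(Mul(402267, Rational(-1, 480991)), -1)) = Mul(Mul(Rational(1, 7), 1290255), Pow(Rational(-402267, 480991), -1)) = Mul(Rational(1290255, 7), Rational(-480991, 402267)) = Rational(-29552430605, 134089)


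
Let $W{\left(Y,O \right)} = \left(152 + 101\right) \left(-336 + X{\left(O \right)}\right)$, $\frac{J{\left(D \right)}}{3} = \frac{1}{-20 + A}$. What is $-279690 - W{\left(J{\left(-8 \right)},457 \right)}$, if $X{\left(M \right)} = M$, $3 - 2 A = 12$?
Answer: $-310303$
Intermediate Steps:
$A = - \frac{9}{2}$ ($A = \frac{3}{2} - 6 = - \frac{9}{2} \approx -4.5$)
$J{\left(D \right)} = - \frac{6}{49}$ ($J{\left(D \right)} = \frac{3}{-20 - \frac{9}{2}} = \frac{3}{- \frac{49}{2}} = 3 \left(- \frac{2}{49}\right) = - \frac{6}{49}$)
$W{\left(Y,O \right)} = -85008 + 253 O$ ($W{\left(Y,O \right)} = \left(152 + 101\right) \left(-336 + O\right) = 253 \left(-336 + O\right) = -85008 + 253 O$)
$-279690 - W{\left(J{\left(-8 \right)},457 \right)} = -279690 - \left(-85008 + 253 \cdot 457\right) = -279690 - \left(-85008 + 115621\right) = -279690 - 30613 = -310303$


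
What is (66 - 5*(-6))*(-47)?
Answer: -4512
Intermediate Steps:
(66 - 5*(-6))*(-47) = (66 + 30)*(-47) = 96*(-47) = -4512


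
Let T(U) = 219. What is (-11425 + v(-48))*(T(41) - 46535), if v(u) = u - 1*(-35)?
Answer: 529762408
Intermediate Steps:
v(u) = 35 + u (v(u) = u + 35 = 35 + u)
(-11425 + v(-48))*(T(41) - 46535) = (-11425 + (35 - 48))*(219 - 46535) = (-11425 - 13)*(-46316) = -11438*(-46316) = 529762408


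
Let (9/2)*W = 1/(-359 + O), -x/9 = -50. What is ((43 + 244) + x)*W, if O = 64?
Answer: -1474/2655 ≈ -0.55518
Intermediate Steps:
x = 450 (x = -9*(-50) = 450)
W = -2/2655 (W = 2/(9*(-359 + 64)) = (2/9)/(-295) = (2/9)*(-1/295) = -2/2655 ≈ -0.00075330)
((43 + 244) + x)*W = ((43 + 244) + 450)*(-2/2655) = (287 + 450)*(-2/2655) = 737*(-2/2655) = -1474/2655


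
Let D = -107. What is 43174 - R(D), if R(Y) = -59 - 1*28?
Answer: 43261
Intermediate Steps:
R(Y) = -87 (R(Y) = -59 - 28 = -87)
43174 - R(D) = 43174 - 1*(-87) = 43174 + 87 = 43261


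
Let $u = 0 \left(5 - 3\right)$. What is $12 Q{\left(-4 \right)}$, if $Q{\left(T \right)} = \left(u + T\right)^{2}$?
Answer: $192$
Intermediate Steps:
$u = 0$ ($u = 0 \cdot 2 = 0$)
$Q{\left(T \right)} = T^{2}$ ($Q{\left(T \right)} = \left(0 + T\right)^{2} = T^{2}$)
$12 Q{\left(-4 \right)} = 12 \left(-4\right)^{2} = 12 \cdot 16 = 192$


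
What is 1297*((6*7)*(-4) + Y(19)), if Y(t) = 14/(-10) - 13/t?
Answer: -20956926/95 ≈ -2.2060e+5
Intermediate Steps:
Y(t) = -7/5 - 13/t (Y(t) = 14*(-⅒) - 13/t = -7/5 - 13/t)
1297*((6*7)*(-4) + Y(19)) = 1297*((6*7)*(-4) + (-7/5 - 13/19)) = 1297*(42*(-4) + (-7/5 - 13*1/19)) = 1297*(-168 + (-7/5 - 13/19)) = 1297*(-168 - 198/95) = 1297*(-16158/95) = -20956926/95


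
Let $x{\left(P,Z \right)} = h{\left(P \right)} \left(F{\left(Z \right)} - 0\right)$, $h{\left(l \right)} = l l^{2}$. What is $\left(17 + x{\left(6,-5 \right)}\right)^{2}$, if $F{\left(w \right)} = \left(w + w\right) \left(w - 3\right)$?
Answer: $299186209$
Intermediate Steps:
$F{\left(w \right)} = 2 w \left(-3 + w\right)$
$h{\left(l \right)} = l^{3}$
$x{\left(P,Z \right)} = 2 Z P^{3} \left(-3 + Z\right)$ ($x{\left(P,Z \right)} = P^{3} \left(2 Z \left(-3 + Z\right) - 0\right) = P^{3} \left(2 Z \left(-3 + Z\right) + 0\right) = P^{3} \cdot 2 Z \left(-3 + Z\right) = 2 Z P^{3} \left(-3 + Z\right)$)
$\left(17 + x{\left(6,-5 \right)}\right)^{2} = \left(17 + 2 \left(-5\right) 6^{3} \left(-3 - 5\right)\right)^{2} = \left(17 + 2 \left(-5\right) 216 \left(-8\right)\right)^{2} = \left(17 + 17280\right)^{2} = 17297^{2} = 299186209$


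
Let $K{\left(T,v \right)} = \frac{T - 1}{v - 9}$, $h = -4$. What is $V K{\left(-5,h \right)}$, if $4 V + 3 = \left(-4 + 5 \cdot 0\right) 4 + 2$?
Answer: $- \frac{51}{26} \approx -1.9615$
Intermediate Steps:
$K{\left(T,v \right)} = \frac{-1 + T}{-9 + v}$
$V = - \frac{17}{4}$ ($V = - \frac{3}{4} + \frac{\left(-4 + 5 \cdot 0\right) 4 + 2}{4} = - \frac{3}{4} + \frac{\left(-4 + 0\right) 4 + 2}{4} = - \frac{3}{4} + \frac{\left(-4\right) 4 + 2}{4} = - \frac{3}{4} + \frac{-16 + 2}{4} = - \frac{3}{4} + \frac{1}{4} \left(-14\right) = - \frac{3}{4} - \frac{7}{2} = - \frac{17}{4} \approx -4.25$)
$V K{\left(-5,h \right)} = - \frac{17 \frac{-1 - 5}{-9 - 4}}{4} = - \frac{17 \frac{1}{-13} \left(-6\right)}{4} = - \frac{17 \left(\left(- \frac{1}{13}\right) \left(-6\right)\right)}{4} = \left(- \frac{17}{4}\right) \frac{6}{13} = - \frac{51}{26}$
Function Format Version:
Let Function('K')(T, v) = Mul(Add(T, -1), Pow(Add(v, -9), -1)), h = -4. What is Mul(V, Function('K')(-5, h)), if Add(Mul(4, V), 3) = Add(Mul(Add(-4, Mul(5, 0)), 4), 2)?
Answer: Rational(-51, 26) ≈ -1.9615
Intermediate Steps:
Function('K')(T, v) = Mul(Pow(Add(-9, v), -1), Add(-1, T)) (Function('K')(T, v) = Mul(Add(-1, T), Pow(Add(-9, v), -1)) = Mul(Pow(Add(-9, v), -1), Add(-1, T)))
V = Rational(-17, 4) (V = Add(Rational(-3, 4), Mul(Rational(1, 4), Add(Mul(Add(-4, Mul(5, 0)), 4), 2))) = Add(Rational(-3, 4), Mul(Rational(1, 4), Add(Mul(Add(-4, 0), 4), 2))) = Add(Rational(-3, 4), Mul(Rational(1, 4), Add(Mul(-4, 4), 2))) = Add(Rational(-3, 4), Mul(Rational(1, 4), Add(-16, 2))) = Add(Rational(-3, 4), Mul(Rational(1, 4), -14)) = Add(Rational(-3, 4), Rational(-7, 2)) = Rational(-17, 4) ≈ -4.2500)
Mul(V, Function('K')(-5, h)) = Mul(Rational(-17, 4), Mul(Pow(Add(-9, -4), -1), Add(-1, -5))) = Mul(Rational(-17, 4), Mul(Pow(-13, -1), -6)) = Mul(Rational(-17, 4), Mul(Rational(-1, 13), -6)) = Mul(Rational(-17, 4), Rational(6, 13)) = Rational(-51, 26)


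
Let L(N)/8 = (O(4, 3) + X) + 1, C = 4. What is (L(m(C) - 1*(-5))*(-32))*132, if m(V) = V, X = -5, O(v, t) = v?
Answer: 0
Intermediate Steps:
L(N) = 0 (L(N) = 8*((4 - 5) + 1) = 8*(-1 + 1) = 8*0 = 0)
(L(m(C) - 1*(-5))*(-32))*132 = (0*(-32))*132 = 0*132 = 0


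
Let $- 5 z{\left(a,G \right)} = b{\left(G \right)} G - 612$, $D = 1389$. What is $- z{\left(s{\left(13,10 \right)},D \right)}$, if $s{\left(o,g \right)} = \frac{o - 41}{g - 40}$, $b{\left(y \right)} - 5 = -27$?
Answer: $-6234$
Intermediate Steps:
$b{\left(y \right)} = -22$ ($b{\left(y \right)} = 5 - 27 = -22$)
$s{\left(o,g \right)} = \frac{-41 + o}{-40 + g}$
$z{\left(a,G \right)} = \frac{612}{5} + \frac{22 G}{5}$ ($z{\left(a,G \right)} = - \frac{- 22 G - 612}{5} = - \frac{-612 - 22 G}{5} = \frac{612}{5} + \frac{22 G}{5}$)
$- z{\left(s{\left(13,10 \right)},D \right)} = - (\frac{612}{5} + \frac{22}{5} \cdot 1389) = - (\frac{612}{5} + \frac{30558}{5}) = \left(-1\right) 6234 = -6234$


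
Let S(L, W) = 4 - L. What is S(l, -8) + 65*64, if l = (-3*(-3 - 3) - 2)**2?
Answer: 3908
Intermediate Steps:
l = 256 (l = (-3*(-6) - 2)**2 = (18 - 2)**2 = 16**2 = 256)
S(l, -8) + 65*64 = (4 - 1*256) + 65*64 = (4 - 256) + 4160 = -252 + 4160 = 3908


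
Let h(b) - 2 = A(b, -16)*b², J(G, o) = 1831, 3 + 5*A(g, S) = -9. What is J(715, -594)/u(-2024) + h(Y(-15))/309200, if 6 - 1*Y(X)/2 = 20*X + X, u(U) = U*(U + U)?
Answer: -2532509684601/791663312000 ≈ -3.1990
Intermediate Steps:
A(g, S) = -12/5 (A(g, S) = -⅗ + (⅕)*(-9) = -⅗ - 9/5 = -12/5)
u(U) = 2*U² (u(U) = U*(2*U) = 2*U²)
Y(X) = 12 - 42*X (Y(X) = 12 - 2*(20*X + X) = 12 - 42*X)
h(b) = 2 - 12*b²/5
J(715, -594)/u(-2024) + h(Y(-15))/309200 = 1831/((2*(-2024)²)) + (2 - 12*(12 - 42*(-15))²/5)/309200 = 1831/((2*4096576)) + (2 - 12*(12 + 630)²/5)*(1/309200) = 1831/8193152 + (2 - 12/5*642²)*(1/309200) = 1831*(1/8193152) + (2 - 12/5*412164)*(1/309200) = 1831/8193152 + (2 - 4945968/5)*(1/309200) = 1831/8193152 - 4945958/5*1/309200 = 1831/8193152 - 2472979/773000 = -2532509684601/791663312000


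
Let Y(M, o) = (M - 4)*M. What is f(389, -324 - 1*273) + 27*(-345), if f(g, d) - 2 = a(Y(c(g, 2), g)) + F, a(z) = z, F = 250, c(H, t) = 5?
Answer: -9058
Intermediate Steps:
Y(M, o) = M*(-4 + M) (Y(M, o) = (-4 + M)*M = M*(-4 + M))
f(g, d) = 257 (f(g, d) = 2 + (5*(-4 + 5) + 250) = 2 + (5*1 + 250) = 2 + (5 + 250) = 2 + 255 = 257)
f(389, -324 - 1*273) + 27*(-345) = 257 + 27*(-345) = 257 - 9315 = -9058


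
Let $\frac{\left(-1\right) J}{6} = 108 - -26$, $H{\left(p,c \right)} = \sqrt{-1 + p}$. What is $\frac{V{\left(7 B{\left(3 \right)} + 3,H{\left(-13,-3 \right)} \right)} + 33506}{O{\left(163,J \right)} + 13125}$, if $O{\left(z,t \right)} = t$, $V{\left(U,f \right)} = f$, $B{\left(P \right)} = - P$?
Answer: $\frac{33506}{12321} + \frac{i \sqrt{14}}{12321} \approx 2.7194 + 0.00030368 i$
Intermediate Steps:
$J = -804$ ($J = - 6 \left(108 - -26\right) = - 6 \left(108 + 26\right) = \left(-6\right) 134 = -804$)
$\frac{V{\left(7 B{\left(3 \right)} + 3,H{\left(-13,-3 \right)} \right)} + 33506}{O{\left(163,J \right)} + 13125} = \frac{\sqrt{-1 - 13} + 33506}{-804 + 13125} = \frac{\sqrt{-14} + 33506}{12321} = \left(i \sqrt{14} + 33506\right) \frac{1}{12321} = \left(33506 + i \sqrt{14}\right) \frac{1}{12321} = \frac{33506}{12321} + \frac{i \sqrt{14}}{12321}$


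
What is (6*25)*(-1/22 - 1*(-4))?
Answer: 6525/11 ≈ 593.18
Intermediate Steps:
(6*25)*(-1/22 - 1*(-4)) = 150*(-1*1/22 + 4) = 150*(-1/22 + 4) = 150*(87/22) = 6525/11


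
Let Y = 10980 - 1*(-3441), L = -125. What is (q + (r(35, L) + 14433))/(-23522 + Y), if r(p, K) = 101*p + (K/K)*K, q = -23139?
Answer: 5296/9101 ≈ 0.58191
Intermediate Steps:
r(p, K) = K + 101*p (r(p, K) = 101*p + 1*K = 101*p + K = K + 101*p)
Y = 14421 (Y = 10980 + 3441 = 14421)
(q + (r(35, L) + 14433))/(-23522 + Y) = (-23139 + ((-125 + 101*35) + 14433))/(-23522 + 14421) = (-23139 + ((-125 + 3535) + 14433))/(-9101) = (-23139 + (3410 + 14433))*(-1/9101) = (-23139 + 17843)*(-1/9101) = -5296*(-1/9101) = 5296/9101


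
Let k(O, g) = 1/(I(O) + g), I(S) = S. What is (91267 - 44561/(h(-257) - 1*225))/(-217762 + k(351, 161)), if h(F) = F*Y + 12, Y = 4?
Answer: -58013136896/138364231463 ≈ -0.41928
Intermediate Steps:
k(O, g) = 1/(O + g)
h(F) = 12 + 4*F (h(F) = F*4 + 12 = 4*F + 12 = 12 + 4*F)
(91267 - 44561/(h(-257) - 1*225))/(-217762 + k(351, 161)) = (91267 - 44561/((12 + 4*(-257)) - 1*225))/(-217762 + 1/(351 + 161)) = (91267 - 44561/((12 - 1028) - 225))/(-217762 + 1/512) = (91267 - 44561/(-1016 - 225))/(-217762 + 1/512) = (91267 - 44561/(-1241))/(-111494143/512) = (91267 - 44561*(-1/1241))*(-512/111494143) = (91267 + 44561/1241)*(-512/111494143) = (113306908/1241)*(-512/111494143) = -58013136896/138364231463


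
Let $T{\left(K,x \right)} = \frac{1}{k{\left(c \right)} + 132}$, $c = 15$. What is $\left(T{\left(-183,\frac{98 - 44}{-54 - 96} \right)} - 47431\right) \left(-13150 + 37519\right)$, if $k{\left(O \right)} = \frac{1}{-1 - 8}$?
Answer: $- \frac{1371989028972}{1187} \approx -1.1558 \cdot 10^{9}$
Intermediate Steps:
$k{\left(O \right)} = - \frac{1}{9}$ ($k{\left(O \right)} = \frac{1}{-9} = - \frac{1}{9}$)
$T{\left(K,x \right)} = \frac{9}{1187}$ ($T{\left(K,x \right)} = \frac{1}{- \frac{1}{9} + 132} = \frac{1}{\frac{1187}{9}} = \frac{9}{1187}$)
$\left(T{\left(-183,\frac{98 - 44}{-54 - 96} \right)} - 47431\right) \left(-13150 + 37519\right) = \left(\frac{9}{1187} - 47431\right) \left(-13150 + 37519\right) = \left(- \frac{56300588}{1187}\right) 24369 = - \frac{1371989028972}{1187}$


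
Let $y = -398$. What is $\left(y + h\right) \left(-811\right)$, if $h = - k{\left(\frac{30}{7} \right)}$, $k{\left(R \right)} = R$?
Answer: $\frac{2283776}{7} \approx 3.2625 \cdot 10^{5}$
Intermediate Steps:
$h = - \frac{30}{7} \approx -4.2857$
$\left(y + h\right) \left(-811\right) = \left(-398 - \frac{30}{7}\right) \left(-811\right) = \left(- \frac{2816}{7}\right) \left(-811\right) = \frac{2283776}{7}$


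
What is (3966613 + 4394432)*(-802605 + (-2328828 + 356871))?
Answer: -23198237737290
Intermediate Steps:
(3966613 + 4394432)*(-802605 + (-2328828 + 356871)) = 8361045*(-802605 - 1971957) = 8361045*(-2774562) = -23198237737290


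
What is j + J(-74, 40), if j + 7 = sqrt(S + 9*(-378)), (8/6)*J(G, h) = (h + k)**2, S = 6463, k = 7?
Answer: 6599/4 + sqrt(3061) ≈ 1705.1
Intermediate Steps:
J(G, h) = 3*(7 + h)**2/4 (J(G, h) = 3*(h + 7)**2/4 = 3*(7 + h)**2/4)
j = -7 + sqrt(3061) (j = -7 + sqrt(6463 + 9*(-378)) = -7 + sqrt(6463 - 3402) = -7 + sqrt(3061) ≈ 48.326)
j + J(-74, 40) = (-7 + sqrt(3061)) + 3*(7 + 40)**2/4 = (-7 + sqrt(3061)) + (3/4)*47**2 = (-7 + sqrt(3061)) + (3/4)*2209 = (-7 + sqrt(3061)) + 6627/4 = 6599/4 + sqrt(3061)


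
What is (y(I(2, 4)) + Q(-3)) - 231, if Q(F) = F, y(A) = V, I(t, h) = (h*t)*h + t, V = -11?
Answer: -245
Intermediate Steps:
I(t, h) = t + t*h² (I(t, h) = t*h² + t = t + t*h²)
y(A) = -11
(y(I(2, 4)) + Q(-3)) - 231 = (-11 - 3) - 231 = -14 - 231 = -245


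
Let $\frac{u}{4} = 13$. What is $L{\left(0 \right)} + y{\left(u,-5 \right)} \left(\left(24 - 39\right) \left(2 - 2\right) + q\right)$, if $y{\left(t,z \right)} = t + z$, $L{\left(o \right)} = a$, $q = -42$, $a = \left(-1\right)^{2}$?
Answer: $-1973$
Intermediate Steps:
$u = 52$ ($u = 4 \cdot 13 = 52$)
$a = 1$
$L{\left(o \right)} = 1$
$L{\left(0 \right)} + y{\left(u,-5 \right)} \left(\left(24 - 39\right) \left(2 - 2\right) + q\right) = 1 + \left(52 - 5\right) \left(\left(24 - 39\right) \left(2 - 2\right) - 42\right) = 1 + 47 \left(\left(-15\right) 0 - 42\right) = 1 + 47 \left(0 - 42\right) = 1 + 47 \left(-42\right) = 1 - 1974 = -1973$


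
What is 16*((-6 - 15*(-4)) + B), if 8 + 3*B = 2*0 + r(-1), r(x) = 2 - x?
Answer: 2512/3 ≈ 837.33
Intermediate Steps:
B = -5/3 (B = -8/3 + (2*0 + (2 - 1*(-1)))/3 = -8/3 + (0 + (2 + 1))/3 = -8/3 + (0 + 3)/3 = -8/3 + (⅓)*3 = -8/3 + 1 = -5/3 ≈ -1.6667)
16*((-6 - 15*(-4)) + B) = 16*((-6 - 15*(-4)) - 5/3) = 16*((-6 - 5*(-12)) - 5/3) = 16*((-6 + 60) - 5/3) = 16*(54 - 5/3) = 16*(157/3) = 2512/3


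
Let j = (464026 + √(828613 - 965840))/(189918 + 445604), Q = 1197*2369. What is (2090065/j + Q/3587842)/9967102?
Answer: 2211393998536500562031339/7699936075074933577277252 - 664141144465*I*√137227/1073059526461161553 ≈ 0.2872 - 0.00022927*I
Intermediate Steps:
Q = 2835693
j = 232013/317761 + I*√137227/635522 (j = (464026 + √(-137227))/635522 = (464026 + I*√137227)*(1/635522) = 232013/317761 + I*√137227/635522 ≈ 0.73015 + 0.00058289*I)
(2090065/j + Q/3587842)/9967102 = (2090065/(232013/317761 + I*√137227/635522) + 2835693/3587842)/9967102 = (2090065/(232013/317761 + I*√137227/635522) + 2835693*(1/3587842))*(1/9967102) = (2090065/(232013/317761 + I*√137227/635522) + 2835693/3587842)*(1/9967102) = (2835693/3587842 + 2090065/(232013/317761 + I*√137227/635522))*(1/9967102) = 2835693/35760387173884 + 2090065/(9967102*(232013/317761 + I*√137227/635522))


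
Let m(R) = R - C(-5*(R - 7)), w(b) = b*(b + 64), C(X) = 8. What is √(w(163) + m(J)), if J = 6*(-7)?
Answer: √36951 ≈ 192.23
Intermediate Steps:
J = -42
w(b) = b*(64 + b)
m(R) = -8 + R (m(R) = R - 1*8 = R - 8 = -8 + R)
√(w(163) + m(J)) = √(163*(64 + 163) + (-8 - 42)) = √(163*227 - 50) = √(37001 - 50) = √36951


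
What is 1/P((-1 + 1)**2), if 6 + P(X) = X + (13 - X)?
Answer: 1/7 ≈ 0.14286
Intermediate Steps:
P(X) = 7 (P(X) = -6 + (X + (13 - X)) = -6 + 13 = 7)
1/P((-1 + 1)**2) = 1/7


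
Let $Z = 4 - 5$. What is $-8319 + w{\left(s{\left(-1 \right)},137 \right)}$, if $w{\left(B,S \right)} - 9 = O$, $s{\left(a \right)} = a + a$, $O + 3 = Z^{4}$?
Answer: $-8312$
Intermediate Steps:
$Z = -1$ ($Z = 4 - 5 = -1$)
$O = -2$ ($O = -3 + \left(-1\right)^{4} = -3 + 1 = -2$)
$s{\left(a \right)} = 2 a$
$w{\left(B,S \right)} = 7$ ($w{\left(B,S \right)} = 9 - 2 = 7$)
$-8319 + w{\left(s{\left(-1 \right)},137 \right)} = -8319 + 7 = -8312$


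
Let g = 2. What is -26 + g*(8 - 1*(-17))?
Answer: 24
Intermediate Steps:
-26 + g*(8 - 1*(-17)) = -26 + 2*(8 - 1*(-17)) = -26 + 2*(8 + 17) = -26 + 2*25 = -26 + 50 = 24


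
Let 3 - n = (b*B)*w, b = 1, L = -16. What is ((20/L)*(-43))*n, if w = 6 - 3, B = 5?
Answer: -645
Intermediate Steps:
w = 3
n = -12 (n = 3 - 1*5*3 = 3 - 5*3 = 3 - 1*15 = 3 - 15 = -12)
((20/L)*(-43))*n = ((20/(-16))*(-43))*(-12) = ((20*(-1/16))*(-43))*(-12) = -5/4*(-43)*(-12) = (215/4)*(-12) = -645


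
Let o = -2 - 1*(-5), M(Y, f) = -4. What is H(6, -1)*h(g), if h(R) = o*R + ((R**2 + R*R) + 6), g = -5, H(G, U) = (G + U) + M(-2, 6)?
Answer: 41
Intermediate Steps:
o = 3 (o = -2 + 5 = 3)
H(G, U) = -4 + G + U (H(G, U) = (G + U) - 4 = -4 + G + U)
h(R) = 6 + 2*R**2 + 3*R (h(R) = 3*R + ((R**2 + R*R) + 6) = 3*R + ((R**2 + R**2) + 6) = 3*R + (2*R**2 + 6) = 3*R + (6 + 2*R**2) = 6 + 2*R**2 + 3*R)
H(6, -1)*h(g) = (-4 + 6 - 1)*(6 + 2*(-5)**2 + 3*(-5)) = 1*(6 + 2*25 - 15) = 1*(6 + 50 - 15) = 1*41 = 41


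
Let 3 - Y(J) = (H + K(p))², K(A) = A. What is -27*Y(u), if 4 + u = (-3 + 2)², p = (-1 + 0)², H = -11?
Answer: 2619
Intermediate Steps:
p = 1 (p = (-1)² = 1)
u = -3 (u = -4 + (-3 + 2)² = -4 + (-1)² = -4 + 1 = -3)
Y(J) = -97 (Y(J) = 3 - (-11 + 1)² = 3 - 1*(-10)² = 3 - 1*100 = 3 - 100 = -97)
-27*Y(u) = -27*(-97) = 2619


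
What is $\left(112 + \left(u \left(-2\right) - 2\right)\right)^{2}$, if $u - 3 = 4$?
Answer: $9216$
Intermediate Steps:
$u = 7$ ($u = 3 + 4 = 7$)
$\left(112 + \left(u \left(-2\right) - 2\right)\right)^{2} = \left(112 + \left(7 \left(-2\right) - 2\right)\right)^{2} = \left(112 - 16\right)^{2} = 96^{2} = 9216$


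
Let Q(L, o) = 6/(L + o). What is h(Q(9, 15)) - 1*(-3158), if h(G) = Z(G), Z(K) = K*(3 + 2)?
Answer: 12637/4 ≈ 3159.3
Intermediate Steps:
Z(K) = 5*K (Z(K) = K*5 = 5*K)
h(G) = 5*G
h(Q(9, 15)) - 1*(-3158) = 5*(6/(9 + 15)) - 1*(-3158) = 5*(6/24) + 3158 = 5*(6*(1/24)) + 3158 = 5*(1/4) + 3158 = 5/4 + 3158 = 12637/4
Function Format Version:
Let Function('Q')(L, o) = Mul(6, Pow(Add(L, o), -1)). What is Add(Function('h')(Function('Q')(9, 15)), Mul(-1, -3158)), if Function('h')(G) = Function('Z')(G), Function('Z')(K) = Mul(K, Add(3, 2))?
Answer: Rational(12637, 4) ≈ 3159.3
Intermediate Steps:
Function('Z')(K) = Mul(5, K) (Function('Z')(K) = Mul(K, 5) = Mul(5, K))
Function('h')(G) = Mul(5, G)
Add(Function('h')(Function('Q')(9, 15)), Mul(-1, -3158)) = Add(Mul(5, Mul(6, Pow(Add(9, 15), -1))), Mul(-1, -3158)) = Add(Mul(5, Mul(6, Pow(24, -1))), 3158) = Add(Mul(5, Mul(6, Rational(1, 24))), 3158) = Add(Mul(5, Rational(1, 4)), 3158) = Add(Rational(5, 4), 3158) = Rational(12637, 4)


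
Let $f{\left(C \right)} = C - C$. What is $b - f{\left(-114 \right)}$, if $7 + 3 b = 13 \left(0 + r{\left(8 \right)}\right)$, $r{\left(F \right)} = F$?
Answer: $\frac{97}{3} \approx 32.333$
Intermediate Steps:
$f{\left(C \right)} = 0$
$b = \frac{97}{3}$ ($b = - \frac{7}{3} + \frac{13 \left(0 + 8\right)}{3} = - \frac{7}{3} + \frac{13 \cdot 8}{3} = - \frac{7}{3} + \frac{1}{3} \cdot 104 = - \frac{7}{3} + \frac{104}{3} = \frac{97}{3} \approx 32.333$)
$b - f{\left(-114 \right)} = \frac{97}{3} - 0 = \frac{97}{3} + 0 = \frac{97}{3}$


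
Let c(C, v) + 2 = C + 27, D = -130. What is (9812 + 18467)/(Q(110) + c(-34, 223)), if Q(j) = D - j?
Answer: -28279/249 ≈ -113.57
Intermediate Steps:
Q(j) = -130 - j
c(C, v) = 25 + C (c(C, v) = -2 + (C + 27) = -2 + (27 + C) = 25 + C)
(9812 + 18467)/(Q(110) + c(-34, 223)) = (9812 + 18467)/((-130 - 1*110) + (25 - 34)) = 28279/((-130 - 110) - 9) = 28279/(-240 - 9) = 28279/(-249) = 28279*(-1/249) = -28279/249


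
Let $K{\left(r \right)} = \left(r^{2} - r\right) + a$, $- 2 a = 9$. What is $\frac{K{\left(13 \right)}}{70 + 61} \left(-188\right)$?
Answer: $- \frac{28482}{131} \approx -217.42$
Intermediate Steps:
$a = - \frac{9}{2}$ ($a = \left(- \frac{1}{2}\right) 9 = - \frac{9}{2} \approx -4.5$)
$K{\left(r \right)} = - \frac{9}{2} + r^{2} - r$ ($K{\left(r \right)} = \left(r^{2} - r\right) - \frac{9}{2} = - \frac{9}{2} + r^{2} - r$)
$\frac{K{\left(13 \right)}}{70 + 61} \left(-188\right) = \frac{- \frac{9}{2} + 13^{2} - 13}{70 + 61} \left(-188\right) = \frac{- \frac{9}{2} + 169 - 13}{131} \left(-188\right) = \frac{1}{131} \cdot \frac{303}{2} \left(-188\right) = \frac{303}{262} \left(-188\right) = - \frac{28482}{131}$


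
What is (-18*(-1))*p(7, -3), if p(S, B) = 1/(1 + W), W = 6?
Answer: 18/7 ≈ 2.5714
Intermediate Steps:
p(S, B) = ⅐ (p(S, B) = 1/(1 + 6) = 1/7 = ⅐)
(-18*(-1))*p(7, -3) = -18*(-1)*(⅐) = 18*(⅐) = 18/7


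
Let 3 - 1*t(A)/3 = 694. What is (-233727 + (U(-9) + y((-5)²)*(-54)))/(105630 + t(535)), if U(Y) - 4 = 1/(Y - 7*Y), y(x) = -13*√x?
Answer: -12431501/5592078 ≈ -2.2231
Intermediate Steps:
t(A) = -2073 (t(A) = 9 - 3*694 = 9 - 2082 = -2073)
U(Y) = 4 - 1/(6*Y) (U(Y) = 4 + 1/(Y - 7*Y) = 4 + 1/(-6*Y) = 4 - 1/(6*Y))
(-233727 + (U(-9) + y((-5)²)*(-54)))/(105630 + t(535)) = (-233727 + ((4 - ⅙/(-9)) - 13*√((-5)²)*(-54)))/(105630 - 2073) = (-233727 + ((4 - ⅙*(-⅑)) - 13*√25*(-54)))/103557 = (-233727 + ((4 + 1/54) - 13*5*(-54)))*(1/103557) = (-233727 + (217/54 - 65*(-54)))*(1/103557) = (-233727 + (217/54 + 3510))*(1/103557) = (-233727 + 189757/54)*(1/103557) = -12431501/54*1/103557 = -12431501/5592078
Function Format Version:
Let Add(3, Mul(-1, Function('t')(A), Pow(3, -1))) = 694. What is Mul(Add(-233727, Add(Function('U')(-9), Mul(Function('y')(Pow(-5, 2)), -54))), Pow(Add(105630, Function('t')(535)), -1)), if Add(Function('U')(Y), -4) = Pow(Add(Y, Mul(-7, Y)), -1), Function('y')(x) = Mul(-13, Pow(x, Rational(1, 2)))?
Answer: Rational(-12431501, 5592078) ≈ -2.2231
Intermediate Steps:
Function('t')(A) = -2073 (Function('t')(A) = Add(9, Mul(-3, 694)) = Add(9, -2082) = -2073)
Function('U')(Y) = Add(4, Mul(Rational(-1, 6), Pow(Y, -1))) (Function('U')(Y) = Add(4, Pow(Add(Y, Mul(-7, Y)), -1)) = Add(4, Pow(Mul(-6, Y), -1)) = Add(4, Mul(Rational(-1, 6), Pow(Y, -1))))
Mul(Add(-233727, Add(Function('U')(-9), Mul(Function('y')(Pow(-5, 2)), -54))), Pow(Add(105630, Function('t')(535)), -1)) = Mul(Add(-233727, Add(Add(4, Mul(Rational(-1, 6), Pow(-9, -1))), Mul(Mul(-13, Pow(Pow(-5, 2), Rational(1, 2))), -54))), Pow(Add(105630, -2073), -1)) = Mul(Add(-233727, Add(Add(4, Mul(Rational(-1, 6), Rational(-1, 9))), Mul(Mul(-13, Pow(25, Rational(1, 2))), -54))), Pow(103557, -1)) = Mul(Add(-233727, Add(Add(4, Rational(1, 54)), Mul(Mul(-13, 5), -54))), Rational(1, 103557)) = Mul(Add(-233727, Add(Rational(217, 54), Mul(-65, -54))), Rational(1, 103557)) = Mul(Add(-233727, Add(Rational(217, 54), 3510)), Rational(1, 103557)) = Mul(Add(-233727, Rational(189757, 54)), Rational(1, 103557)) = Mul(Rational(-12431501, 54), Rational(1, 103557)) = Rational(-12431501, 5592078)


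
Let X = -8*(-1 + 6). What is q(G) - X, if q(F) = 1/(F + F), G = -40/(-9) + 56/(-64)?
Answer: 10316/257 ≈ 40.140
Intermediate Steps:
G = 257/72 (G = -40*(-1/9) + 56*(-1/64) = 40/9 - 7/8 = 257/72 ≈ 3.5694)
q(F) = 1/(2*F)
X = -40 (X = -8*5 = -40)
q(G) - X = 1/(2*(257/72)) - 1*(-40) = (1/2)*(72/257) + 40 = 36/257 + 40 = 10316/257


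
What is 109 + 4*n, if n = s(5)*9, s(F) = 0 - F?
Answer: -71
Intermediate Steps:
s(F) = -F
n = -45 (n = -1*5*9 = -5*9 = -45)
109 + 4*n = 109 + 4*(-45) = 109 - 180 = -71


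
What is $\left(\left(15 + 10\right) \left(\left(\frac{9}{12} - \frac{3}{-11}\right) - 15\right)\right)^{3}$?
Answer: $- \frac{3634505859375}{85184} \approx -4.2666 \cdot 10^{7}$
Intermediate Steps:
$\left(\left(15 + 10\right) \left(\left(\frac{9}{12} - \frac{3}{-11}\right) - 15\right)\right)^{3} = \left(25 \left(\left(9 \cdot \frac{1}{12} - - \frac{3}{11}\right) - 15\right)\right)^{3} = \left(25 \left(\left(\frac{3}{4} + \frac{3}{11}\right) - 15\right)\right)^{3} = \left(25 \left(\frac{45}{44} - 15\right)\right)^{3} = \left(25 \left(- \frac{615}{44}\right)\right)^{3} = \left(- \frac{15375}{44}\right)^{3} = - \frac{3634505859375}{85184}$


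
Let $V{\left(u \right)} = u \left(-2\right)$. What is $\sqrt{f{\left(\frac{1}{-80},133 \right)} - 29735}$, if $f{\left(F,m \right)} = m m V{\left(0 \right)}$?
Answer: $i \sqrt{29735} \approx 172.44 i$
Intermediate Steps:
$V{\left(u \right)} = - 2 u$
$f{\left(F,m \right)} = 0$ ($f{\left(F,m \right)} = m m \left(\left(-2\right) 0\right) = m^{2} \cdot 0 = 0$)
$\sqrt{f{\left(\frac{1}{-80},133 \right)} - 29735} = \sqrt{0 - 29735} = \sqrt{-29735} = i \sqrt{29735}$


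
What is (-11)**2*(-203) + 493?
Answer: -24070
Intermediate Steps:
(-11)**2*(-203) + 493 = 121*(-203) + 493 = -24563 + 493 = -24070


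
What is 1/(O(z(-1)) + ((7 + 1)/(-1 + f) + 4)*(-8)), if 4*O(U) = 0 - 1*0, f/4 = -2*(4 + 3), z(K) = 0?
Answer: -57/1760 ≈ -0.032386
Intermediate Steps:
f = -56 (f = 4*(-2*(4 + 3)) = 4*(-2*7) = 4*(-14) = -56)
O(U) = 0 (O(U) = (0 - 1*0)/4 = (0 + 0)/4 = (¼)*0 = 0)
1/(O(z(-1)) + ((7 + 1)/(-1 + f) + 4)*(-8)) = 1/(0 + ((7 + 1)/(-1 - 56) + 4)*(-8)) = 1/(0 + (8/(-57) + 4)*(-8)) = 1/(0 + (8*(-1/57) + 4)*(-8)) = 1/(0 + (-8/57 + 4)*(-8)) = 1/(0 + (220/57)*(-8)) = 1/(0 - 1760/57) = 1/(-1760/57) = -57/1760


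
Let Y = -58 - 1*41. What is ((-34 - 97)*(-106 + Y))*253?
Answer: 6794315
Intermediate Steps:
Y = -99 (Y = -58 - 41 = -99)
((-34 - 97)*(-106 + Y))*253 = ((-34 - 97)*(-106 - 99))*253 = -131*(-205)*253 = 26855*253 = 6794315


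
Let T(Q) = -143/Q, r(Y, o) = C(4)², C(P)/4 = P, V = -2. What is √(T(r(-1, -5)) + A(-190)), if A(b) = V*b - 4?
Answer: √96113/16 ≈ 19.376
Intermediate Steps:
C(P) = 4*P
r(Y, o) = 256 (r(Y, o) = (4*4)² = 16² = 256)
A(b) = -4 - 2*b (A(b) = -2*b - 4 = -4 - 2*b)
√(T(r(-1, -5)) + A(-190)) = √(-143/256 + (-4 - 2*(-190))) = √(-143*1/256 + (-4 + 380)) = √(-143/256 + 376) = √(96113/256) = √96113/16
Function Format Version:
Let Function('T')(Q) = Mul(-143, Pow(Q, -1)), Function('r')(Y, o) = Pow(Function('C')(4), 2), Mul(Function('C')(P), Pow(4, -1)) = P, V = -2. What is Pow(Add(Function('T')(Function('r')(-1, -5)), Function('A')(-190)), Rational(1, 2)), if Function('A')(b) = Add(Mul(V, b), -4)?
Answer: Mul(Rational(1, 16), Pow(96113, Rational(1, 2))) ≈ 19.376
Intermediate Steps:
Function('C')(P) = Mul(4, P)
Function('r')(Y, o) = 256 (Function('r')(Y, o) = Pow(Mul(4, 4), 2) = Pow(16, 2) = 256)
Function('A')(b) = Add(-4, Mul(-2, b)) (Function('A')(b) = Add(Mul(-2, b), -4) = Add(-4, Mul(-2, b)))
Pow(Add(Function('T')(Function('r')(-1, -5)), Function('A')(-190)), Rational(1, 2)) = Pow(Add(Mul(-143, Pow(256, -1)), Add(-4, Mul(-2, -190))), Rational(1, 2)) = Pow(Add(Mul(-143, Rational(1, 256)), Add(-4, 380)), Rational(1, 2)) = Pow(Add(Rational(-143, 256), 376), Rational(1, 2)) = Pow(Rational(96113, 256), Rational(1, 2)) = Mul(Rational(1, 16), Pow(96113, Rational(1, 2)))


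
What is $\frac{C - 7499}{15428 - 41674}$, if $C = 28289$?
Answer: $- \frac{945}{1193} \approx -0.79212$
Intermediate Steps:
$\frac{C - 7499}{15428 - 41674} = \frac{28289 - 7499}{15428 - 41674} = \frac{20790}{-26246} = 20790 \left(- \frac{1}{26246}\right) = - \frac{945}{1193}$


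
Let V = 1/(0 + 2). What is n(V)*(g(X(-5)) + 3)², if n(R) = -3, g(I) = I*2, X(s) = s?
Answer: -147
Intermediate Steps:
g(I) = 2*I
V = ½ (V = 1/2 = ½ ≈ 0.50000)
n(V)*(g(X(-5)) + 3)² = -3*(2*(-5) + 3)² = -3*(-10 + 3)² = -3*(-7)² = -3*49 = -147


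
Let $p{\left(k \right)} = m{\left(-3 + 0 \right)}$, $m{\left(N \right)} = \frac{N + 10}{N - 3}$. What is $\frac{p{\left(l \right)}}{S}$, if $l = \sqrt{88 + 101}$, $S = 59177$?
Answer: $- \frac{7}{355062} \approx -1.9715 \cdot 10^{-5}$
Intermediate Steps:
$l = 3 \sqrt{21}$ ($l = \sqrt{189} = 3 \sqrt{21} \approx 13.748$)
$m{\left(N \right)} = \frac{10 + N}{-3 + N}$
$p{\left(k \right)} = - \frac{7}{6}$ ($p{\left(k \right)} = \frac{10 + \left(-3 + 0\right)}{-3 + \left(-3 + 0\right)} = \frac{10 - 3}{-3 - 3} = \frac{1}{-6} \cdot 7 = \left(- \frac{1}{6}\right) 7 = - \frac{7}{6}$)
$\frac{p{\left(l \right)}}{S} = - \frac{7}{6 \cdot 59177} = \left(- \frac{7}{6}\right) \frac{1}{59177} = - \frac{7}{355062}$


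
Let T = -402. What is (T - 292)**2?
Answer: 481636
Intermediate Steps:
(T - 292)**2 = (-402 - 292)**2 = (-694)**2 = 481636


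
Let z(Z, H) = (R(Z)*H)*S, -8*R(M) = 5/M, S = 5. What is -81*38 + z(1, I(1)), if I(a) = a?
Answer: -24649/8 ≈ -3081.1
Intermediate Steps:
R(M) = -5/(8*M)
z(Z, H) = -25*H/(8*Z) (z(Z, H) = ((-5/(8*Z))*H)*5 = -5*H/(8*Z)*5 = -25*H/(8*Z))
-81*38 + z(1, I(1)) = -81*38 - 25/8*1/1 = -3078 - 25/8*1*1 = -3078 - 25/8 = -24649/8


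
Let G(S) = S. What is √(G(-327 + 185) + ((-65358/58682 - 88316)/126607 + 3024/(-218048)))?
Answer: 3*I*√60117246961875522303334615/1947114121186 ≈ 11.946*I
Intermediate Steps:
√(G(-327 + 185) + ((-65358/58682 - 88316)/126607 + 3024/(-218048))) = √((-327 + 185) + ((-65358/58682 - 88316)/126607 + 3024/(-218048))) = √(-142 + ((-65358*1/58682 - 88316)*(1/126607) + 3024*(-1/218048))) = √(-142 + ((-32679/29341 - 88316)*(1/126607) - 189/13628)) = √(-142 + (-2591312435/29341*1/126607 - 189/13628)) = √(-142 + (-2591312435/3714775987 - 189/13628)) = √(-142 - 36016498525723/50624967150836) = √(-7224761833944435/50624967150836) = 3*I*√60117246961875522303334615/1947114121186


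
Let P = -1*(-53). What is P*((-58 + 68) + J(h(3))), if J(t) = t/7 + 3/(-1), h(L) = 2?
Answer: 2703/7 ≈ 386.14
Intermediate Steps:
P = 53
J(t) = -3 + t/7 (J(t) = t*(1/7) + 3*(-1) = t/7 - 3 = -3 + t/7)
P*((-58 + 68) + J(h(3))) = 53*((-58 + 68) + (-3 + (1/7)*2)) = 53*(10 + (-3 + 2/7)) = 53*(10 - 19/7) = 53*(51/7) = 2703/7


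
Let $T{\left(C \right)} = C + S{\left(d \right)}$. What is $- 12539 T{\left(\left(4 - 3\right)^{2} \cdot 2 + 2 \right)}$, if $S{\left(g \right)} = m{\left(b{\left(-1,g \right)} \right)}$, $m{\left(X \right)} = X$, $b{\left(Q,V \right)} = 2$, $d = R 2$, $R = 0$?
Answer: $-75234$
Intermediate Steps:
$d = 0$ ($d = 0 \cdot 2 = 0$)
$S{\left(g \right)} = 2$
$T{\left(C \right)} = 2 + C$ ($T{\left(C \right)} = C + 2 = 2 + C$)
$- 12539 T{\left(\left(4 - 3\right)^{2} \cdot 2 + 2 \right)} = - 12539 \left(2 + \left(\left(4 - 3\right)^{2} \cdot 2 + 2\right)\right) = - 12539 \left(2 + \left(1^{2} \cdot 2 + 2\right)\right) = - 12539 \left(2 + \left(1 \cdot 2 + 2\right)\right) = - 12539 \left(2 + \left(2 + 2\right)\right) = - 12539 \left(2 + 4\right) = \left(-12539\right) 6 = -75234$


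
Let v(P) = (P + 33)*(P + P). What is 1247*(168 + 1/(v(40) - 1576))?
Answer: 893292191/4264 ≈ 2.0950e+5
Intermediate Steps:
v(P) = 2*P*(33 + P) (v(P) = (33 + P)*(2*P) = 2*P*(33 + P))
1247*(168 + 1/(v(40) - 1576)) = 1247*(168 + 1/(2*40*(33 + 40) - 1576)) = 1247*(168 + 1/(2*40*73 - 1576)) = 1247*(168 + 1/(5840 - 1576)) = 1247*(168 + 1/4264) = 1247*(716353/4264) = 893292191/4264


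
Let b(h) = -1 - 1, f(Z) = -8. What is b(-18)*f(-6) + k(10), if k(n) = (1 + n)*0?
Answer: 16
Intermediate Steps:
k(n) = 0
b(h) = -2
b(-18)*f(-6) + k(10) = -2*(-8) + 0 = 16 + 0 = 16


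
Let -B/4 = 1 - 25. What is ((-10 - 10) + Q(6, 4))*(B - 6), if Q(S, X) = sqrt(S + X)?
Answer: -1800 + 90*sqrt(10) ≈ -1515.4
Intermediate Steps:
B = 96 (B = -4*(1 - 25) = -4*(-24) = 96)
((-10 - 10) + Q(6, 4))*(B - 6) = ((-10 - 10) + sqrt(6 + 4))*(96 - 6) = (-20 + sqrt(10))*90 = -1800 + 90*sqrt(10)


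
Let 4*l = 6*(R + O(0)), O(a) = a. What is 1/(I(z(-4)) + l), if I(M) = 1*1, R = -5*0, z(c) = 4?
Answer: 1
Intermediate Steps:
R = 0
I(M) = 1
l = 0 (l = (6*(0 + 0))/4 = (6*0)/4 = (1/4)*0 = 0)
1/(I(z(-4)) + l) = 1/(1 + 0) = 1/1 = 1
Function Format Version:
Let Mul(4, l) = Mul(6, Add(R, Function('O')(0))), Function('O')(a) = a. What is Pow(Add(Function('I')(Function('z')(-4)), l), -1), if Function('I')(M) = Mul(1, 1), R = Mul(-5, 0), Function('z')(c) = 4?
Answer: 1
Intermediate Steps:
R = 0
Function('I')(M) = 1
l = 0 (l = Mul(Rational(1, 4), Mul(6, Add(0, 0))) = Mul(Rational(1, 4), Mul(6, 0)) = Mul(Rational(1, 4), 0) = 0)
Pow(Add(Function('I')(Function('z')(-4)), l), -1) = Pow(Add(1, 0), -1) = Pow(1, -1) = 1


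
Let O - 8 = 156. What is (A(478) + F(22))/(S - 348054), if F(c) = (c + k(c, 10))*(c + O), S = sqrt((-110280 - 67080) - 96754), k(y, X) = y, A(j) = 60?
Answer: -1434678588/60570930515 - 4122*I*sqrt(274114)/60570930515 ≈ -0.023686 - 3.5629e-5*I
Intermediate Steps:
O = 164 (O = 8 + 156 = 164)
S = I*sqrt(274114) (S = sqrt(-177360 - 96754) = sqrt(-274114) = I*sqrt(274114) ≈ 523.56*I)
F(c) = 2*c*(164 + c) (F(c) = (c + c)*(c + 164) = (2*c)*(164 + c) = 2*c*(164 + c))
(A(478) + F(22))/(S - 348054) = (60 + 2*22*(164 + 22))/(I*sqrt(274114) - 348054) = (60 + 2*22*186)/(-348054 + I*sqrt(274114)) = (60 + 8184)/(-348054 + I*sqrt(274114)) = 8244/(-348054 + I*sqrt(274114))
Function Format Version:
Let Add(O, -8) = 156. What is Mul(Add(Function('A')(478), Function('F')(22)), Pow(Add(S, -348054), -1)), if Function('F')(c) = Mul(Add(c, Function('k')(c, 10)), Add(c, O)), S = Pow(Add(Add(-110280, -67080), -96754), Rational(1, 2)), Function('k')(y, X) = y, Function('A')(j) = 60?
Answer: Add(Rational(-1434678588, 60570930515), Mul(Rational(-4122, 60570930515), I, Pow(274114, Rational(1, 2)))) ≈ Add(-0.023686, Mul(-3.5629e-5, I))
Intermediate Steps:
O = 164 (O = Add(8, 156) = 164)
S = Mul(I, Pow(274114, Rational(1, 2))) (S = Pow(Add(-177360, -96754), Rational(1, 2)) = Pow(-274114, Rational(1, 2)) = Mul(I, Pow(274114, Rational(1, 2))) ≈ Mul(523.56, I))
Function('F')(c) = Mul(2, c, Add(164, c)) (Function('F')(c) = Mul(Add(c, c), Add(c, 164)) = Mul(Mul(2, c), Add(164, c)) = Mul(2, c, Add(164, c)))
Mul(Add(Function('A')(478), Function('F')(22)), Pow(Add(S, -348054), -1)) = Mul(Add(60, Mul(2, 22, Add(164, 22))), Pow(Add(Mul(I, Pow(274114, Rational(1, 2))), -348054), -1)) = Mul(Add(60, Mul(2, 22, 186)), Pow(Add(-348054, Mul(I, Pow(274114, Rational(1, 2)))), -1)) = Mul(Add(60, 8184), Pow(Add(-348054, Mul(I, Pow(274114, Rational(1, 2)))), -1)) = Mul(8244, Pow(Add(-348054, Mul(I, Pow(274114, Rational(1, 2)))), -1))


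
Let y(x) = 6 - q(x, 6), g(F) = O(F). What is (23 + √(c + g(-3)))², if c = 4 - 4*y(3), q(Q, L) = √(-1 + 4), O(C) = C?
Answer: (23 + √(-23 + 4*√3))² ≈ 512.93 + 184.41*I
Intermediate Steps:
g(F) = F
q(Q, L) = √3
y(x) = 6 - √3
c = -20 + 4*√3 (c = 4 - 4*(6 - √3) = 4 + (-24 + 4*√3) = -20 + 4*√3 ≈ -13.072)
(23 + √(c + g(-3)))² = (23 + √((-20 + 4*√3) - 3))² = (23 + √(-23 + 4*√3))²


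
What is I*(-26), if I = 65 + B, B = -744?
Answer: 17654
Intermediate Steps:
I = -679 (I = 65 - 744 = -679)
I*(-26) = -679*(-26) = 17654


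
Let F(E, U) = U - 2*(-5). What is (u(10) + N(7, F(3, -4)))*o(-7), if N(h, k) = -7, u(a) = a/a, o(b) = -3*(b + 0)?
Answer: -126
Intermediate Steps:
F(E, U) = 10 + U (F(E, U) = U + 10 = 10 + U)
o(b) = -3*b
u(a) = 1
(u(10) + N(7, F(3, -4)))*o(-7) = (1 - 7)*(-3*(-7)) = -6*21 = -126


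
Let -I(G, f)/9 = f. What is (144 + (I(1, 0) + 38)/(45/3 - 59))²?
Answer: 9916201/484 ≈ 20488.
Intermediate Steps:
I(G, f) = -9*f
(144 + (I(1, 0) + 38)/(45/3 - 59))² = (144 + (-9*0 + 38)/(45/3 - 59))² = (144 + (0 + 38)/(45*(⅓) - 59))² = (144 + 38/(15 - 59))² = (144 + 38/(-44))² = (144 + 38*(-1/44))² = (144 - 19/22)² = (3149/22)² = 9916201/484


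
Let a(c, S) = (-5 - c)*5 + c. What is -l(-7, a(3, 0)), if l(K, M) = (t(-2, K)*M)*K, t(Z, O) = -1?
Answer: 259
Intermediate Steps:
a(c, S) = -25 - 4*c (a(c, S) = (-25 - 5*c) + c = -25 - 4*c)
l(K, M) = -K*M (l(K, M) = (-M)*K = -K*M)
-l(-7, a(3, 0)) = -(-1)*(-7)*(-25 - 4*3) = -(-1)*(-7)*(-25 - 12) = -(-1)*(-7)*(-37) = -1*(-259) = 259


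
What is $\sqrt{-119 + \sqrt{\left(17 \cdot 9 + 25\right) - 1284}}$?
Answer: $\sqrt{-119 + i \sqrt{1106}} \approx 1.5099 + 11.013 i$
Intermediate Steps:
$\sqrt{-119 + \sqrt{\left(17 \cdot 9 + 25\right) - 1284}} = \sqrt{-119 + \sqrt{\left(153 + 25\right) - 1284}} = \sqrt{-119 + \sqrt{178 - 1284}} = \sqrt{-119 + \sqrt{-1106}} = \sqrt{-119 + i \sqrt{1106}}$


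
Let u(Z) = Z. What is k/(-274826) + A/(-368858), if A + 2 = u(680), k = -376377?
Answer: 69321667719/50685884354 ≈ 1.3677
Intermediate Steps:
A = 678 (A = -2 + 680 = 678)
k/(-274826) + A/(-368858) = -376377/(-274826) + 678/(-368858) = -376377*(-1/274826) + 678*(-1/368858) = 376377/274826 - 339/184429 = 69321667719/50685884354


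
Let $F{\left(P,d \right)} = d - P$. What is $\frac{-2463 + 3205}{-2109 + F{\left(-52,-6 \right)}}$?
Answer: $- \frac{742}{2063} \approx -0.35967$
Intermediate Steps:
$\frac{-2463 + 3205}{-2109 + F{\left(-52,-6 \right)}} = \frac{-2463 + 3205}{-2109 - -46} = \frac{742}{-2109 + \left(-6 + 52\right)} = \frac{742}{-2109 + 46} = \frac{742}{-2063} = 742 \left(- \frac{1}{2063}\right) = - \frac{742}{2063}$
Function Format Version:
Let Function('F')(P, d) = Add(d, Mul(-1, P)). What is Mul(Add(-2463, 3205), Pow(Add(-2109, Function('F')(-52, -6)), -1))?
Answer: Rational(-742, 2063) ≈ -0.35967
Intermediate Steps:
Mul(Add(-2463, 3205), Pow(Add(-2109, Function('F')(-52, -6)), -1)) = Mul(Add(-2463, 3205), Pow(Add(-2109, Add(-6, Mul(-1, -52))), -1)) = Mul(742, Pow(Add(-2109, Add(-6, 52)), -1)) = Mul(742, Pow(Add(-2109, 46), -1)) = Mul(742, Pow(-2063, -1)) = Mul(742, Rational(-1, 2063)) = Rational(-742, 2063)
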